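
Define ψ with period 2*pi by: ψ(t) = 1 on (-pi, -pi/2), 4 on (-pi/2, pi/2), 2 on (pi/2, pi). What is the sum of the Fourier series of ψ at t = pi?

At t = pi the one-sided limits are ψ(pi^-) = 2 and ψ(pi^+) = 1.
By Dirichlet's theorem the series converges to their average, [(2) + (1)]/2 = 3/2.

3/2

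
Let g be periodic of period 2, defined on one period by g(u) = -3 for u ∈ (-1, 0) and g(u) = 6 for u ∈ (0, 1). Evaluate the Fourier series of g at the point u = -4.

3/2

u = -4 differs from u = 0 by -2 full period(s), and the series is 2-periodic.
At u = 0 the one-sided limits are g(0^-) = -3 and g(0^+) = 6.
By Dirichlet's theorem the series converges to their average, [(-3) + (6)]/2 = 3/2.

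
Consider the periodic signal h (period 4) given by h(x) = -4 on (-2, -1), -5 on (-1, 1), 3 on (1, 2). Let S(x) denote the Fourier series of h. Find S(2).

At x = 2 the one-sided limits are h(2^-) = 3 and h(2^+) = -4.
By Dirichlet's theorem the series converges to their average, [(3) + (-4)]/2 = -1/2.

-1/2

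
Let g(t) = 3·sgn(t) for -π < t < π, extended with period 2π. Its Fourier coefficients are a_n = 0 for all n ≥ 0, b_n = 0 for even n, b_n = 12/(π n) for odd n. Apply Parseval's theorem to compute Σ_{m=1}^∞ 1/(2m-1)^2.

Parseval: Σ b_n^2 = (1/π) ∫_{-π}^{π} g(t)^2 dt = 18.
Only odd n contribute, with b_n^2 = 144/(π^2 n^2), so Σ_{m≥1} 1/(2m-1)^2 = π^2·(18)/144 = pi**2/8.

pi**2/8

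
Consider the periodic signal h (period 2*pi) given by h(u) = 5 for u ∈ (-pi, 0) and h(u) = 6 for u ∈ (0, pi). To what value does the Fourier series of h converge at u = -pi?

11/2

u = -pi differs from u = pi by -1 full period(s), and the series is 2*pi-periodic.
At u = pi the one-sided limits are h(pi^-) = 6 and h(pi^+) = 5.
By Dirichlet's theorem the series converges to their average, [(6) + (5)]/2 = 11/2.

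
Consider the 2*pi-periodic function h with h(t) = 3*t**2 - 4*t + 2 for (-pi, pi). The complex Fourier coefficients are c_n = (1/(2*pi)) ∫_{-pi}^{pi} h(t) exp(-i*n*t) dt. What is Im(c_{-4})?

1

Since h is real-valued, Im(c_{-4}) = -(1/(2*pi)) ∫_{-pi}^{pi} h(t) sin(-4*t) dt = b_{4}/2.
Integrating by parts twice (tabular method), an antiderivative of (3*t**2 - 4*t + 2) sin(-4*t) is 3*t**2*cos(4*t)/4 - 3*t*sin(4*t)/8 - t*cos(4*t) + sin(4*t)/4 + 13*cos(4*t)/32; evaluating from -pi to pi: ∫_{-pi}^{pi} (3*t**2 - 4*t + 2) sin(-4*t) dt = (-pi + 13/32 + 3*pi**2/4) - (13/32 + pi + 3*pi**2/4) = -2*pi.
Hence Im(c_{-4}) = (-1/(2*pi))·(-2*pi) = 1.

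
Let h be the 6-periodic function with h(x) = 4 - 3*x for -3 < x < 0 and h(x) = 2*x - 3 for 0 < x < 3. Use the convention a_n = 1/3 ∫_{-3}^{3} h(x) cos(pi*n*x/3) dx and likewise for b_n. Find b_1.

-17/pi

b_1 = 1/3 ∫_{-3}^{3} h(x) sin(pi*x/3) dx.
Split the integral at the breakpoints.
Integrating by parts (boundary term plus one more integral), an antiderivative of (4 - 3*x) sin(pi*x/3) is 9*x*cos(pi*x/3)/pi - 27*sin(pi*x/3)/pi**2 - 12*cos(pi*x/3)/pi; evaluating from -3 to 0: ∫_{-3}^{0} (4 - 3*x) sin(pi*x/3) dx = (-12/pi) - (39/pi) = -51/pi.
Integrating by parts (boundary term plus one more integral), an antiderivative of (2*x - 3) sin(pi*x/3) is -6*x*cos(pi*x/3)/pi + 18*sin(pi*x/3)/pi**2 + 9*cos(pi*x/3)/pi; evaluating from 0 to 3: ∫_{0}^{3} (2*x - 3) sin(pi*x/3) dx = (9/pi) - (9/pi) = 0.
Summing the pieces and multiplying by (1/3) gives b_1 = -17/pi.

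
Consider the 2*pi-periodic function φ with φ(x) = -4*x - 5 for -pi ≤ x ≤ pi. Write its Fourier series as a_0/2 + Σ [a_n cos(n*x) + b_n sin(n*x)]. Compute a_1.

a_1 = 1/pi ∫_{-pi}^{pi} φ(x) cos(x) dx.
Integrating by parts (boundary term plus one more integral), an antiderivative of (-4*x - 5) cos(x) is -4*x*sin(x) - 5*sin(x) - 4*cos(x); evaluating from -pi to pi: ∫_{-pi}^{pi} (-4*x - 5) cos(x) dx = (4) - (4) = 0.
Hence a_1 = (1/pi)·(0) = 0.

0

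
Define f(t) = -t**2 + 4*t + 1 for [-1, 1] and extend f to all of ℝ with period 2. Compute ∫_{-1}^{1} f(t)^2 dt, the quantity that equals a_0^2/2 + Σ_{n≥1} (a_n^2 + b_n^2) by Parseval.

∫_{-1}^{1} f(t)^2 dt = 176/15.

176/15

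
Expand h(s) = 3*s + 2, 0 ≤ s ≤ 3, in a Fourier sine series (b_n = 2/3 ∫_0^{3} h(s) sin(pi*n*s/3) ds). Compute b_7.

26/(7*pi)

b_7 = 2/3 ∫_0^{3} (3*s + 2) sin(7*pi*s/3) ds.
Integrating by parts (boundary term plus one more integral), an antiderivative of (3*s + 2) sin(7*pi*s/3) is -9*s*cos(7*pi*s/3)/(7*pi) + 27*sin(7*pi*s/3)/(49*pi**2) - 6*cos(7*pi*s/3)/(7*pi); evaluating from 0 to 3: ∫_{0}^{3} (3*s + 2) sin(7*pi*s/3) ds = (33/(7*pi)) - (-6/(7*pi)) = 39/(7*pi).
Hence b_7 = (2/3)·(39/(7*pi)) = 26/(7*pi).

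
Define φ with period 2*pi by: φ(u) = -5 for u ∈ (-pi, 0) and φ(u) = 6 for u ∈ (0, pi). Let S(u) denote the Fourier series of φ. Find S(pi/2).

6

φ is continuous at u = pi/2 with value 6, so the series converges to 6 there.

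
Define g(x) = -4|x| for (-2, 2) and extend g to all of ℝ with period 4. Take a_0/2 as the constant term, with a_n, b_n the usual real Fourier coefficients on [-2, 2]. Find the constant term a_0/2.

a_0 = 1/2 ∫_{-2}^{2} g(x) dx = 1/2 · (-16) = -8.
So the constant term a_0/2 = -4.

-4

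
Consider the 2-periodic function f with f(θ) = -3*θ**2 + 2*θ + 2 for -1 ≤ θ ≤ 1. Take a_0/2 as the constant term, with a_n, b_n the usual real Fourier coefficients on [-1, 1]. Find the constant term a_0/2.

a_0 = ∫_{-1}^{1} f(θ) dθ = 2.
So the constant term a_0/2 = 1.

1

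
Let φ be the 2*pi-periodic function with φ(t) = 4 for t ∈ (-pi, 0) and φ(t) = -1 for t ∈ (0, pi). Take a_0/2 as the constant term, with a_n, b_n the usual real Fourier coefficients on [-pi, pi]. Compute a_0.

a_0 = 1/pi ∫_{-pi}^{pi} φ(t) dt = 1/pi · (3*pi) = 3.

3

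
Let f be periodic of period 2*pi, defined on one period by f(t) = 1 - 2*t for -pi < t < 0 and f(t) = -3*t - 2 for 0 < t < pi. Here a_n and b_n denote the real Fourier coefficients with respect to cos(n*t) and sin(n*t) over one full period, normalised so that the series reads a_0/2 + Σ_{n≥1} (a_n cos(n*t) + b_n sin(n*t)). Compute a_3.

a_3 = 1/pi ∫_{-pi}^{pi} f(t) cos(3*t) dt.
Split the integral at the breakpoints.
Integrating by parts (boundary term plus one more integral), an antiderivative of (1 - 2*t) cos(3*t) is -2*t*sin(3*t)/3 + sin(3*t)/3 - 2*cos(3*t)/9; evaluating from -pi to 0: ∫_{-pi}^{0} (1 - 2*t) cos(3*t) dt = (-2/9) - (2/9) = -4/9.
Integrating by parts (boundary term plus one more integral), an antiderivative of (-3*t - 2) cos(3*t) is -t*sin(3*t) - 2*sin(3*t)/3 - cos(3*t)/3; evaluating from 0 to pi: ∫_{0}^{pi} (-3*t - 2) cos(3*t) dt = (1/3) - (-1/3) = 2/3.
Summing the pieces and multiplying by (1/pi) gives a_3 = 2/(9*pi).

2/(9*pi)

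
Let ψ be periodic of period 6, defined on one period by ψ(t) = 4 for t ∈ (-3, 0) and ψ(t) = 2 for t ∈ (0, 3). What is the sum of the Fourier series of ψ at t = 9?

3

t = 9 differs from t = -3 by 2 full period(s), and the series is 6-periodic.
At t = -3 the one-sided limits are ψ(-3^-) = 2 and ψ(-3^+) = 4.
By Dirichlet's theorem the series converges to their average, [(2) + (4)]/2 = 3.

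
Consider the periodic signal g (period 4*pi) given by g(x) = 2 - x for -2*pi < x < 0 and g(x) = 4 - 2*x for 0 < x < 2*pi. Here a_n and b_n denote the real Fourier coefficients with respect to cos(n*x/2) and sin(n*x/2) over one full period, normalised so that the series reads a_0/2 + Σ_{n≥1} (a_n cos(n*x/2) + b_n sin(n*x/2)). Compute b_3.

b_3 = (1/(2*pi)) ∫_{-2*pi}^{2*pi} g(x) sin(3*x/2) dx.
Split the integral at the breakpoints.
Integrating by parts (boundary term plus one more integral), an antiderivative of (2 - x) sin(3*x/2) is 2*x*cos(3*x/2)/3 - 4*sin(3*x/2)/9 - 4*cos(3*x/2)/3; evaluating from -2*pi to 0: ∫_{-2*pi}^{0} (2 - x) sin(3*x/2) dx = (-4/3) - (4/3 + 4*pi/3) = -4*pi/3 - 8/3.
Integrating by parts (boundary term plus one more integral), an antiderivative of (4 - 2*x) sin(3*x/2) is 4*x*cos(3*x/2)/3 - 8*sin(3*x/2)/9 - 8*cos(3*x/2)/3; evaluating from 0 to 2*pi: ∫_{0}^{2*pi} (4 - 2*x) sin(3*x/2) dx = (8/3 - 8*pi/3) - (-8/3) = 16/3 - 8*pi/3.
Summing the pieces and multiplying by (1/(2*pi)) gives b_3 = -2 + 4/(3*pi).

-2 + 4/(3*pi)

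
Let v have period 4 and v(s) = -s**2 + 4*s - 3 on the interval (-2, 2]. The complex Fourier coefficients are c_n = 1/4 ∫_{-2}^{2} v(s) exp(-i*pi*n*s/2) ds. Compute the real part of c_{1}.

8/pi**2

Since v is real-valued, Re(c_{1}) = 1/4 ∫_{-2}^{2} v(s) cos(pi*s/2) ds = a_{1}/2.
Integrating by parts twice (tabular method), an antiderivative of (-s**2 + 4*s - 3) cos(pi*s/2) is -2*s**2*sin(pi*s/2)/pi + 8*s*sin(pi*s/2)/pi - 8*s*cos(pi*s/2)/pi**2 - 6*sin(pi*s/2)/pi + 16*sin(pi*s/2)/pi**3 + 16*cos(pi*s/2)/pi**2; evaluating from -2 to 2: ∫_{-2}^{2} (-s**2 + 4*s - 3) cos(pi*s/2) ds = (0) - (-32/pi**2) = 32/pi**2.
Hence Re(c_{1}) = (1/4)·(32/pi**2) = 8/pi**2.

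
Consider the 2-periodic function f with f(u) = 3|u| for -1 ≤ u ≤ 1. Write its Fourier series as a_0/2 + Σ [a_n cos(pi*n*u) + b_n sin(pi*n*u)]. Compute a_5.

-12/(25*pi**2)

a_5 = ∫_{-1}^{1} f(u) cos(5*pi*u) du.
f is even and cos(5*pi*u) is even, so the integrand is even and a_5 = 2 ∫_0^{1} f(u) cos(5*pi*u) du.
Integrating by parts (boundary term plus one more integral), an antiderivative of (3*u) cos(5*pi*u) is 3*u*sin(5*pi*u)/(5*pi) + 3*cos(5*pi*u)/(25*pi**2); evaluating from 0 to 1: ∫_{0}^{1} (3*u) cos(5*pi*u) du = (-3/(25*pi**2)) - (3/(25*pi**2)) = -6/(25*pi**2).
Hence a_5 = 2·(-6/(25*pi**2)) = -12/(25*pi**2).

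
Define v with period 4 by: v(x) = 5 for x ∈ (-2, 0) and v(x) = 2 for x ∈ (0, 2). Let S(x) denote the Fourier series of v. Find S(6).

x = 6 differs from x = 2 by 1 full period(s), and the series is 4-periodic.
At x = 2 the one-sided limits are v(2^-) = 2 and v(2^+) = 5.
By Dirichlet's theorem the series converges to their average, [(2) + (5)]/2 = 7/2.

7/2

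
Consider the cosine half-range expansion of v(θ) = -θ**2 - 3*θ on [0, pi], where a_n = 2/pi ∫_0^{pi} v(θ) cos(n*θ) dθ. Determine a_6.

a_6 = 2/pi ∫_0^{pi} (-θ**2 - 3*θ) cos(6*θ) dθ.
Integrating by parts twice (tabular method), an antiderivative of (-θ**2 - 3*θ) cos(6*θ) is -θ**2*sin(6*θ)/6 - θ*sin(6*θ)/2 - θ*cos(6*θ)/18 + sin(6*θ)/108 - cos(6*θ)/12; evaluating from 0 to pi: ∫_{0}^{pi} (-θ**2 - 3*θ) cos(6*θ) dθ = (-pi/18 - 1/12) - (-1/12) = -pi/18.
Hence a_6 = (2/pi)·(-pi/18) = -1/9.

-1/9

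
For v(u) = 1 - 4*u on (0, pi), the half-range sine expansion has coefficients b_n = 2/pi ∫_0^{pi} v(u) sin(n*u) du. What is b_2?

b_2 = 2/pi ∫_0^{pi} (1 - 4*u) sin(2*u) du.
Integrating by parts (boundary term plus one more integral), an antiderivative of (1 - 4*u) sin(2*u) is 2*u*cos(2*u) - sin(2*u) - cos(2*u)/2; evaluating from 0 to pi: ∫_{0}^{pi} (1 - 4*u) sin(2*u) du = (-1/2 + 2*pi) - (-1/2) = 2*pi.
Hence b_2 = (2/pi)·(2*pi) = 4.

4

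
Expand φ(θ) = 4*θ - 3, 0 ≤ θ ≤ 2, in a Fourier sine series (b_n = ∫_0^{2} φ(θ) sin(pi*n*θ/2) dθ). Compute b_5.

b_5 = ∫_0^{2} (4*θ - 3) sin(5*pi*θ/2) dθ.
Integrating by parts (boundary term plus one more integral), an antiderivative of (4*θ - 3) sin(5*pi*θ/2) is -8*θ*cos(5*pi*θ/2)/(5*pi) + 16*sin(5*pi*θ/2)/(25*pi**2) + 6*cos(5*pi*θ/2)/(5*pi); evaluating from 0 to 2: ∫_{0}^{2} (4*θ - 3) sin(5*pi*θ/2) dθ = (2/pi) - (6/(5*pi)) = 4/(5*pi).
Hence b_5 = 4/(5*pi).

4/(5*pi)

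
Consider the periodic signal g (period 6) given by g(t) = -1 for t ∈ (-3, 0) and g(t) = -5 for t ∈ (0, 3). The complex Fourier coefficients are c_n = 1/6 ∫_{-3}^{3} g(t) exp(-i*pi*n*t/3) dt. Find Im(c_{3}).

Since g is real-valued, Im(c_{3}) = -1/6 ∫_{-3}^{3} g(t) sin(pi*t) dt = -b_{3}/2.
Split the integral at the breakpoints.
Directly, an antiderivative of (-1) sin(pi*t) is cos(pi*t)/pi; evaluating from -3 to 0: ∫_{-3}^{0} (-1) sin(pi*t) dt = (1/pi) - (-1/pi) = 2/pi.
Directly, an antiderivative of (-5) sin(pi*t) is 5*cos(pi*t)/pi; evaluating from 0 to 3: ∫_{0}^{3} (-5) sin(pi*t) dt = (-5/pi) - (5/pi) = -10/pi.
So ∫_{-3}^{3} g(t) sin(pi*t) dt = -8/pi.
Hence Im(c_{3}) = (-1/6)·(-8/pi) = 4/(3*pi).

4/(3*pi)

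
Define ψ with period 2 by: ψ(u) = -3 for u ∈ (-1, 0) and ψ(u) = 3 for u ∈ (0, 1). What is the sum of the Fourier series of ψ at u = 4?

u = 4 differs from u = 0 by 2 full period(s), and the series is 2-periodic.
At u = 0 the one-sided limits are ψ(0^-) = -3 and ψ(0^+) = 3.
By Dirichlet's theorem the series converges to their average, [(-3) + (3)]/2 = 0.

0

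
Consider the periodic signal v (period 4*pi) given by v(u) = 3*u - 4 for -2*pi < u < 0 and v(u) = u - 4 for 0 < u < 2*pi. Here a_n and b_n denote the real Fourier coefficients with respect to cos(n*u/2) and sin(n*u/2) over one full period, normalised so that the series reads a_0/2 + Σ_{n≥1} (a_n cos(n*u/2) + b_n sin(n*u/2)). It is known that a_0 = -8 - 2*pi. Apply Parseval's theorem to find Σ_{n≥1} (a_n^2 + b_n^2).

34*pi**2/3

Parseval: a_0^2/2 + Σ_{n≥1} (a_n^2+b_n^2) = (1/(2*pi)) ∫_{-2*pi}^{2*pi} v(u)^2 du = 32 + 16*pi + 40*pi**2/3.
Subtract a_0^2/2 = 2*(pi + 4)**2: Σ (a_n^2+b_n^2) = 34*pi**2/3.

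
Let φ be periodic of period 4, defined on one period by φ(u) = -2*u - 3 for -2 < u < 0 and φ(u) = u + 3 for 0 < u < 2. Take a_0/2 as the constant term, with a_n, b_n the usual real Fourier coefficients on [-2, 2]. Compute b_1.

b_1 = 1/2 ∫_{-2}^{2} φ(u) sin(pi*u/2) du.
Split the integral at the breakpoints.
Integrating by parts (boundary term plus one more integral), an antiderivative of (-2*u - 3) sin(pi*u/2) is 4*u*cos(pi*u/2)/pi - 8*sin(pi*u/2)/pi**2 + 6*cos(pi*u/2)/pi; evaluating from -2 to 0: ∫_{-2}^{0} (-2*u - 3) sin(pi*u/2) du = (6/pi) - (2/pi) = 4/pi.
Integrating by parts (boundary term plus one more integral), an antiderivative of (u + 3) sin(pi*u/2) is -2*u*cos(pi*u/2)/pi + 4*sin(pi*u/2)/pi**2 - 6*cos(pi*u/2)/pi; evaluating from 0 to 2: ∫_{0}^{2} (u + 3) sin(pi*u/2) du = (10/pi) - (-6/pi) = 16/pi.
Summing the pieces and multiplying by (1/2) gives b_1 = 10/pi.

10/pi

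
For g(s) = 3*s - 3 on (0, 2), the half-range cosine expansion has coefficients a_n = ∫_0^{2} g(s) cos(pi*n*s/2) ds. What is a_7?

-24/(49*pi**2)

a_7 = ∫_0^{2} (3*s - 3) cos(7*pi*s/2) ds.
Integrating by parts (boundary term plus one more integral), an antiderivative of (3*s - 3) cos(7*pi*s/2) is 6*s*sin(7*pi*s/2)/(7*pi) - 6*sin(7*pi*s/2)/(7*pi) + 12*cos(7*pi*s/2)/(49*pi**2); evaluating from 0 to 2: ∫_{0}^{2} (3*s - 3) cos(7*pi*s/2) ds = (-12/(49*pi**2)) - (12/(49*pi**2)) = -24/(49*pi**2).
Hence a_7 = -24/(49*pi**2).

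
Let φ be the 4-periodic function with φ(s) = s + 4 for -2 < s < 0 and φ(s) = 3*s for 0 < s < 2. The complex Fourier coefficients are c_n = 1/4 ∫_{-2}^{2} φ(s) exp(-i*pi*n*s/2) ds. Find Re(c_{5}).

-4/(25*pi**2)

Since φ is real-valued, Re(c_{5}) = 1/4 ∫_{-2}^{2} φ(s) cos(5*pi*s/2) ds = a_{5}/2.
Split the integral at the breakpoints.
Integrating by parts (boundary term plus one more integral), an antiderivative of (s + 4) cos(5*pi*s/2) is 2*s*sin(5*pi*s/2)/(5*pi) + 8*sin(5*pi*s/2)/(5*pi) + 4*cos(5*pi*s/2)/(25*pi**2); evaluating from -2 to 0: ∫_{-2}^{0} (s + 4) cos(5*pi*s/2) ds = (4/(25*pi**2)) - (-4/(25*pi**2)) = 8/(25*pi**2).
Integrating by parts (boundary term plus one more integral), an antiderivative of (3*s) cos(5*pi*s/2) is 6*s*sin(5*pi*s/2)/(5*pi) + 12*cos(5*pi*s/2)/(25*pi**2); evaluating from 0 to 2: ∫_{0}^{2} (3*s) cos(5*pi*s/2) ds = (-12/(25*pi**2)) - (12/(25*pi**2)) = -24/(25*pi**2).
So ∫_{-2}^{2} φ(s) cos(5*pi*s/2) ds = -16/(25*pi**2).
Hence Re(c_{5}) = (1/4)·(-16/(25*pi**2)) = -4/(25*pi**2).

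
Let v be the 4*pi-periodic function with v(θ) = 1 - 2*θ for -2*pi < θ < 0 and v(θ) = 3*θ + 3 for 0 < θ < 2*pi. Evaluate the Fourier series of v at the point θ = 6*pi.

θ = 6*pi differs from θ = -2*pi by 2 full period(s), and the series is 4*pi-periodic.
At θ = -2*pi the one-sided limits are v(-2*pi^-) = 3 + 6*pi and v(-2*pi^+) = 1 + 4*pi.
By Dirichlet's theorem the series converges to their average, [(3 + 6*pi) + (1 + 4*pi)]/2 = 2 + 5*pi.

2 + 5*pi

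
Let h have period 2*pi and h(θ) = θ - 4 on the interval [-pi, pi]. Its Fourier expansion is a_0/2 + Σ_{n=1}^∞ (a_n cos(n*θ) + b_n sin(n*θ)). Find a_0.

-8

a_0 = 1/pi ∫_{-pi}^{pi} h(θ) dθ = 1/pi · (-8*pi) = -8.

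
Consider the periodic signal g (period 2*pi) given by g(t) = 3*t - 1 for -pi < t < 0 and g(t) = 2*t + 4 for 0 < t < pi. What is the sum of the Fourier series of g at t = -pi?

3/2 - pi/2

t = -pi differs from t = pi by -1 full period(s), and the series is 2*pi-periodic.
At t = pi the one-sided limits are g(pi^-) = 4 + 2*pi and g(pi^+) = -3*pi - 1.
By Dirichlet's theorem the series converges to their average, [(4 + 2*pi) + (-3*pi - 1)]/2 = 3/2 - pi/2.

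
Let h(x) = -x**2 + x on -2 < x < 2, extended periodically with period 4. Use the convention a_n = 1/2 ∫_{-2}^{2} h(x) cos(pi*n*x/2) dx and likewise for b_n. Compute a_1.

a_1 = 1/2 ∫_{-2}^{2} h(x) cos(pi*x/2) dx.
Integrating by parts twice (tabular method), an antiderivative of (-x**2 + x) cos(pi*x/2) is -2*x**2*sin(pi*x/2)/pi + 2*x*sin(pi*x/2)/pi - 8*x*cos(pi*x/2)/pi**2 + 16*sin(pi*x/2)/pi**3 + 4*cos(pi*x/2)/pi**2; evaluating from -2 to 2: ∫_{-2}^{2} (-x**2 + x) cos(pi*x/2) dx = (12/pi**2) - (-20/pi**2) = 32/pi**2.
Hence a_1 = (1/2)·(32/pi**2) = 16/pi**2.

16/pi**2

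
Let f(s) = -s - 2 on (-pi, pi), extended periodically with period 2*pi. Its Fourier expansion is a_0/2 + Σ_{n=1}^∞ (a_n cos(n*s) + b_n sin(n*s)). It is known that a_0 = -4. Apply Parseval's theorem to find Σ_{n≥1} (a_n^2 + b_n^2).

2*pi**2/3

Parseval: a_0^2/2 + Σ_{n≥1} (a_n^2+b_n^2) = 1/pi ∫_{-pi}^{pi} f(s)^2 ds = 2*pi**2/3 + 8.
Subtract a_0^2/2 = 8: Σ (a_n^2+b_n^2) = 2*pi**2/3.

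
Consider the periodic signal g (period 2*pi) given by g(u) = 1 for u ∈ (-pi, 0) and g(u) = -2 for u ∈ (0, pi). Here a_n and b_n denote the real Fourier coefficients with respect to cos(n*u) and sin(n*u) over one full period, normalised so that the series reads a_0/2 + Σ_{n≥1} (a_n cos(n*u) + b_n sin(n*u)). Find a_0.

-1

a_0 = 1/pi ∫_{-pi}^{pi} g(u) du = 1/pi · (-pi) = -1.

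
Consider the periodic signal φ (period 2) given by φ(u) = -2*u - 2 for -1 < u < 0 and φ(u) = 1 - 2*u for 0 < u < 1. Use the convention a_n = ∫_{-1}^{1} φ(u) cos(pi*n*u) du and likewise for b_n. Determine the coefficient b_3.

b_3 = ∫_{-1}^{1} φ(u) sin(3*pi*u) du.
Split the integral at the breakpoints.
Integrating by parts (boundary term plus one more integral), an antiderivative of (-2*u - 2) sin(3*pi*u) is 2*u*cos(3*pi*u)/(3*pi) - 2*sin(3*pi*u)/(9*pi**2) + 2*cos(3*pi*u)/(3*pi); evaluating from -1 to 0: ∫_{-1}^{0} (-2*u - 2) sin(3*pi*u) du = (2/(3*pi)) - (0) = 2/(3*pi).
Integrating by parts (boundary term plus one more integral), an antiderivative of (1 - 2*u) sin(3*pi*u) is 2*u*cos(3*pi*u)/(3*pi) - 2*sin(3*pi*u)/(9*pi**2) - cos(3*pi*u)/(3*pi); evaluating from 0 to 1: ∫_{0}^{1} (1 - 2*u) sin(3*pi*u) du = (-1/(3*pi)) - (-1/(3*pi)) = 0.
Summing the pieces gives b_3 = 2/(3*pi).

2/(3*pi)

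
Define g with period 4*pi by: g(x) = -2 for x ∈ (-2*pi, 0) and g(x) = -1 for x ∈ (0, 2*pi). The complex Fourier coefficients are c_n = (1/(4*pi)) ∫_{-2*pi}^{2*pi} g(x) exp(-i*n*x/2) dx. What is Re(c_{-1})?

0

Since g is real-valued, Re(c_{-1}) = (1/(4*pi)) ∫_{-2*pi}^{2*pi} g(x) cos(-x/2) dx = a_{1}/2.
Split the integral at the breakpoints.
Directly, an antiderivative of (-2) cos(-x/2) is -4*sin(x/2); evaluating from -2*pi to 0: ∫_{-2*pi}^{0} (-2) cos(-x/2) dx = (0) - (0) = 0.
Directly, an antiderivative of (-1) cos(-x/2) is -2*sin(x/2); evaluating from 0 to 2*pi: ∫_{0}^{2*pi} (-1) cos(-x/2) dx = (0) - (0) = 0.
So ∫_{-2*pi}^{2*pi} g(x) cos(-x/2) dx = 0.
Hence Re(c_{-1}) = (1/(4*pi))·(0) = 0.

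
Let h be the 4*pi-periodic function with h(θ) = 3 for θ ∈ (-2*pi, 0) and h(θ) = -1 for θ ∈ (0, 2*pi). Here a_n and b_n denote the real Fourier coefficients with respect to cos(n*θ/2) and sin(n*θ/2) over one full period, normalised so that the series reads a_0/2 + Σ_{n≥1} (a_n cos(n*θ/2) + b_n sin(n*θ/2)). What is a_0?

a_0 = (1/(2*pi)) ∫_{-2*pi}^{2*pi} h(θ) dθ = (1/(2*pi)) · (4*pi) = 2.

2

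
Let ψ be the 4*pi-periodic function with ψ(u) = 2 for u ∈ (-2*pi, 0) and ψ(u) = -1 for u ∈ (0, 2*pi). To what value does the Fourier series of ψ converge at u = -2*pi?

1/2

u = -2*pi differs from u = 2*pi by -1 full period(s), and the series is 4*pi-periodic.
At u = 2*pi the one-sided limits are ψ(2*pi^-) = -1 and ψ(2*pi^+) = 2.
By Dirichlet's theorem the series converges to their average, [(-1) + (2)]/2 = 1/2.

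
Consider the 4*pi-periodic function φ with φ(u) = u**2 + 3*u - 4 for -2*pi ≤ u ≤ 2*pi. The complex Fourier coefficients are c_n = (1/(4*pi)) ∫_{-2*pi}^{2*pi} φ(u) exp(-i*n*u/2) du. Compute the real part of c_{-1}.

-8

Since φ is real-valued, Re(c_{-1}) = (1/(4*pi)) ∫_{-2*pi}^{2*pi} φ(u) cos(-u/2) du = a_{1}/2.
Integrating by parts twice (tabular method), an antiderivative of (u**2 + 3*u - 4) cos(-u/2) is 2*u**2*sin(u/2) + 6*u*sin(u/2) + 8*u*cos(u/2) - 24*sin(u/2) + 12*cos(u/2); evaluating from -2*pi to 2*pi: ∫_{-2*pi}^{2*pi} (u**2 + 3*u - 4) cos(-u/2) du = (-16*pi - 12) - (-12 + 16*pi) = -32*pi.
Hence Re(c_{-1}) = (1/(4*pi))·(-32*pi) = -8.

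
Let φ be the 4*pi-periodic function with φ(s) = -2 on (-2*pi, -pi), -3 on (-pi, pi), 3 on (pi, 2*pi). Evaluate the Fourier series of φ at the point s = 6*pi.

s = 6*pi differs from s = 2*pi by 1 full period(s), and the series is 4*pi-periodic.
At s = 2*pi the one-sided limits are φ(2*pi^-) = 3 and φ(2*pi^+) = -2.
By Dirichlet's theorem the series converges to their average, [(3) + (-2)]/2 = 1/2.

1/2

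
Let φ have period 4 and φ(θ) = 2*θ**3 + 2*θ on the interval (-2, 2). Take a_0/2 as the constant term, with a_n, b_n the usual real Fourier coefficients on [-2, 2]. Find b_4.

b_4 = 1/2 ∫_{-2}^{2} φ(θ) sin(2*pi*θ) dθ.
φ is odd and sin(2*pi*θ) is odd, so the integrand is even and b_4 = ∫_0^{2} φ(θ) sin(2*pi*θ) dθ.
Integrating by parts three times (tabular method), an antiderivative of (2*θ**3 + 2*θ) sin(2*pi*θ) is -θ**3*cos(2*pi*θ)/pi + 3*θ**2*sin(2*pi*θ)/(2*pi**2) - θ*cos(2*pi*θ)/pi + 3*θ*cos(2*pi*θ)/(2*pi**3) - 3*sin(2*pi*θ)/(4*pi**4) + sin(2*pi*θ)/(2*pi**2); evaluating from 0 to 2: ∫_{0}^{2} (2*θ**3 + 2*θ) sin(2*pi*θ) dθ = (-10/pi + 3/pi**3) - (0) = -10/pi + 3/pi**3.
Hence b_4 = -10/pi + 3/pi**3.

-10/pi + 3/pi**3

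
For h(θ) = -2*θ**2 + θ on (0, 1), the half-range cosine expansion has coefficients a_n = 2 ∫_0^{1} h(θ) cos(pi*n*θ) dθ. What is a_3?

a_3 = 2 ∫_0^{1} (-2*θ**2 + θ) cos(3*pi*θ) dθ.
Integrating by parts twice (tabular method), an antiderivative of (-2*θ**2 + θ) cos(3*pi*θ) is -2*θ**2*sin(3*pi*θ)/(3*pi) + θ*sin(3*pi*θ)/(3*pi) - 4*θ*cos(3*pi*θ)/(9*pi**2) + 4*sin(3*pi*θ)/(27*pi**3) + cos(3*pi*θ)/(9*pi**2); evaluating from 0 to 1: ∫_{0}^{1} (-2*θ**2 + θ) cos(3*pi*θ) dθ = (1/(3*pi**2)) - (1/(9*pi**2)) = 2/(9*pi**2).
Hence a_3 = 2·(2/(9*pi**2)) = 4/(9*pi**2).

4/(9*pi**2)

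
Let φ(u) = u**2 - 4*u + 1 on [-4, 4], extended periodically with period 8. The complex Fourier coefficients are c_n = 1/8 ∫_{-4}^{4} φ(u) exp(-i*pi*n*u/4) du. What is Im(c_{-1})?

Since φ is real-valued, Im(c_{-1}) = -1/8 ∫_{-4}^{4} φ(u) sin(-pi*u/4) du = b_{1}/2.
Integrating by parts twice (tabular method), an antiderivative of (u**2 - 4*u + 1) sin(-pi*u/4) is 4*u**2*cos(pi*u/4)/pi - 32*u*sin(pi*u/4)/pi**2 - 16*u*cos(pi*u/4)/pi + 64*sin(pi*u/4)/pi**2 - 128*cos(pi*u/4)/pi**3 + 4*cos(pi*u/4)/pi; evaluating from -4 to 4: ∫_{-4}^{4} (u**2 - 4*u + 1) sin(-pi*u/4) du = (-4/pi + 128/pi**3) - (-132/pi + 128/pi**3) = 128/pi.
Hence Im(c_{-1}) = (-1/8)·(128/pi) = -16/pi.

-16/pi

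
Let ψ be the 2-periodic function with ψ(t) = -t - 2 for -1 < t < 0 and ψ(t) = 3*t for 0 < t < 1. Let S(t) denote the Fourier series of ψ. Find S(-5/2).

-3/2

t = -5/2 differs from t = -1/2 by -1 full period(s), and the series is 2-periodic.
ψ is continuous at t = -1/2 with value -3/2, so the series converges to -3/2 there.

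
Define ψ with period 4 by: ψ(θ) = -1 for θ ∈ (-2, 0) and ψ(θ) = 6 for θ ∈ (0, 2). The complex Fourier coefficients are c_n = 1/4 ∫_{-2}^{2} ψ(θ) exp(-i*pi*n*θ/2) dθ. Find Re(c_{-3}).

Since ψ is real-valued, Re(c_{-3}) = 1/4 ∫_{-2}^{2} ψ(θ) cos(-3*pi*θ/2) dθ = a_{3}/2.
Split the integral at the breakpoints.
Directly, an antiderivative of (-1) cos(-3*pi*θ/2) is -2*sin(3*pi*θ/2)/(3*pi); evaluating from -2 to 0: ∫_{-2}^{0} (-1) cos(-3*pi*θ/2) dθ = (0) - (0) = 0.
Directly, an antiderivative of (6) cos(-3*pi*θ/2) is 4*sin(3*pi*θ/2)/pi; evaluating from 0 to 2: ∫_{0}^{2} (6) cos(-3*pi*θ/2) dθ = (0) - (0) = 0.
So ∫_{-2}^{2} ψ(θ) cos(-3*pi*θ/2) dθ = 0.
Hence Re(c_{-3}) = (1/4)·(0) = 0.

0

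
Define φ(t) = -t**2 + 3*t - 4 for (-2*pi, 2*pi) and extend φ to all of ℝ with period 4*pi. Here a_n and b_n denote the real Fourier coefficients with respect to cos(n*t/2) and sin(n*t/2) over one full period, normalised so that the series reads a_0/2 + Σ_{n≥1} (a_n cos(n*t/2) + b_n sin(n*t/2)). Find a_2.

a_2 = (1/(2*pi)) ∫_{-2*pi}^{2*pi} φ(t) cos(t) dt.
Integrating by parts twice (tabular method), an antiderivative of (-t**2 + 3*t - 4) cos(t) is -t**2*sin(t) + 3*t*sin(t) - 2*t*cos(t) - 2*sin(t) + 3*cos(t); evaluating from -2*pi to 2*pi: ∫_{-2*pi}^{2*pi} (-t**2 + 3*t - 4) cos(t) dt = (3 - 4*pi) - (3 + 4*pi) = -8*pi.
Hence a_2 = (1/(2*pi))·(-8*pi) = -4.

-4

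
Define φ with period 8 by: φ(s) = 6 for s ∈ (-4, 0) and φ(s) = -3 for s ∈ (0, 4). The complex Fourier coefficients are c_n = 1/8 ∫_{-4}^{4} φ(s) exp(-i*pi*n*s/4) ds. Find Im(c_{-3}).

Since φ is real-valued, Im(c_{-3}) = -1/8 ∫_{-4}^{4} φ(s) sin(-3*pi*s/4) ds = b_{3}/2.
Split the integral at the breakpoints.
Directly, an antiderivative of (6) sin(-3*pi*s/4) is 8*cos(3*pi*s/4)/pi; evaluating from -4 to 0: ∫_{-4}^{0} (6) sin(-3*pi*s/4) ds = (8/pi) - (-8/pi) = 16/pi.
Directly, an antiderivative of (-3) sin(-3*pi*s/4) is -4*cos(3*pi*s/4)/pi; evaluating from 0 to 4: ∫_{0}^{4} (-3) sin(-3*pi*s/4) ds = (4/pi) - (-4/pi) = 8/pi.
So ∫_{-4}^{4} φ(s) sin(-3*pi*s/4) ds = 24/pi.
Hence Im(c_{-3}) = (-1/8)·(24/pi) = -3/pi.

-3/pi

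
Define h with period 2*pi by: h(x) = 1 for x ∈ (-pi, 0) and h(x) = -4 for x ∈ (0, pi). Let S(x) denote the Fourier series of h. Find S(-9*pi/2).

1

x = -9*pi/2 differs from x = -pi/2 by -2 full period(s), and the series is 2*pi-periodic.
h is continuous at x = -pi/2 with value 1, so the series converges to 1 there.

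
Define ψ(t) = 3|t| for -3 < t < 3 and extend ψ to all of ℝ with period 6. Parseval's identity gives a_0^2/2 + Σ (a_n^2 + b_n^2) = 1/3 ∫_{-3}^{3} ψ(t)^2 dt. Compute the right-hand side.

1/3 ∫_{-3}^{3} ψ(t)^2 dt = 1/3 · (162) = 54.

54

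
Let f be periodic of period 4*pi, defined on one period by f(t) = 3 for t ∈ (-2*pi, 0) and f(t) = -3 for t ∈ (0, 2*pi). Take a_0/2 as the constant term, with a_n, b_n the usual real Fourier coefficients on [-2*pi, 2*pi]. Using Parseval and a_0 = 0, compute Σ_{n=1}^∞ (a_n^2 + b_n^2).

Parseval: a_0^2/2 + Σ_{n≥1} (a_n^2+b_n^2) = (1/(2*pi)) ∫_{-2*pi}^{2*pi} f(t)^2 dt = 18.
Subtract a_0^2/2 = 0: Σ (a_n^2+b_n^2) = 18.

18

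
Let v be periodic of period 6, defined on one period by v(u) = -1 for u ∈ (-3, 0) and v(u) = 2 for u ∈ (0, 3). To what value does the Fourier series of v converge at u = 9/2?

-1

u = 9/2 differs from u = -3/2 by 1 full period(s), and the series is 6-periodic.
v is continuous at u = -3/2 with value -1, so the series converges to -1 there.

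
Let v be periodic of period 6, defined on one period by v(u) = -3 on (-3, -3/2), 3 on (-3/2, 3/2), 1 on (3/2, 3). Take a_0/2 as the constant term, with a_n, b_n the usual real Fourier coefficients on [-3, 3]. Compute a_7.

-8/(7*pi)

a_7 = 1/3 ∫_{-3}^{3} v(u) cos(7*pi*u/3) du.
Split the integral at the breakpoints.
Directly, an antiderivative of (-3) cos(7*pi*u/3) is -9*sin(7*pi*u/3)/(7*pi); evaluating from -3 to -3/2: ∫_{-3}^{-3/2} (-3) cos(7*pi*u/3) du = (-9/(7*pi)) - (0) = -9/(7*pi).
Directly, an antiderivative of (3) cos(7*pi*u/3) is 9*sin(7*pi*u/3)/(7*pi); evaluating from -3/2 to 3/2: ∫_{-3/2}^{3/2} (3) cos(7*pi*u/3) du = (-9/(7*pi)) - (9/(7*pi)) = -18/(7*pi).
Directly, an antiderivative of (1) cos(7*pi*u/3) is 3*sin(7*pi*u/3)/(7*pi); evaluating from 3/2 to 3: ∫_{3/2}^{3} (1) cos(7*pi*u/3) du = (0) - (-3/(7*pi)) = 3/(7*pi).
Summing the pieces and multiplying by (1/3) gives a_7 = -8/(7*pi).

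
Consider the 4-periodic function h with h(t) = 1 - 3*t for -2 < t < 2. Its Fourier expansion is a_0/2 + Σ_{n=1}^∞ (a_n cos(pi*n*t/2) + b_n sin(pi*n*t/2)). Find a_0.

2

a_0 = 1/2 ∫_{-2}^{2} h(t) dt = 1/2 · (4) = 2.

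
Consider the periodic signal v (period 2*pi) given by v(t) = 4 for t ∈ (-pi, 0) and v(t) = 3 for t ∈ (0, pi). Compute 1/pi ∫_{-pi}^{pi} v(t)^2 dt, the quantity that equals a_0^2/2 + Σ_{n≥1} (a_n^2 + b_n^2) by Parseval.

25

1/pi ∫_{-pi}^{pi} v(t)^2 dt = 1/pi · (25*pi) = 25.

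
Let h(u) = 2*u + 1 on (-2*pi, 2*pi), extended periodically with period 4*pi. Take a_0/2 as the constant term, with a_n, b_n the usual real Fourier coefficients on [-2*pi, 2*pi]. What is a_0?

a_0 = (1/(2*pi)) ∫_{-2*pi}^{2*pi} h(u) du = (1/(2*pi)) · (4*pi) = 2.

2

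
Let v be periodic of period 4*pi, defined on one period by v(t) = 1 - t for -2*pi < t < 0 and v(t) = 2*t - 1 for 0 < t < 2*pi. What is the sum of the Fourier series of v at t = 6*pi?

t = 6*pi differs from t = 2*pi by 1 full period(s), and the series is 4*pi-periodic.
At t = 2*pi the one-sided limits are v(2*pi^-) = -1 + 4*pi and v(2*pi^+) = 1 + 2*pi.
By Dirichlet's theorem the series converges to their average, [(-1 + 4*pi) + (1 + 2*pi)]/2 = 3*pi.

3*pi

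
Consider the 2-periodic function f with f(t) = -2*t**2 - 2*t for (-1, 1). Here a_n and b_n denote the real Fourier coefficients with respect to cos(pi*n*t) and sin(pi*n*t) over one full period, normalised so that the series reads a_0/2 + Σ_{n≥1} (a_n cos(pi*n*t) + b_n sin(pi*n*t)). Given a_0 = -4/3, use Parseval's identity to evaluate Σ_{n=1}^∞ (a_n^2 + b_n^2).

Parseval: a_0^2/2 + Σ_{n≥1} (a_n^2+b_n^2) = ∫_{-1}^{1} f(t)^2 dt = 64/15.
Subtract a_0^2/2 = 8/9: Σ (a_n^2+b_n^2) = 152/45.

152/45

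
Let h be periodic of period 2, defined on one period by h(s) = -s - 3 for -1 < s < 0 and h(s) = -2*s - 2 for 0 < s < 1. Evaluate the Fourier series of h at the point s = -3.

-3

s = -3 differs from s = -1 by -1 full period(s), and the series is 2-periodic.
At s = -1 the one-sided limits are h(-1^-) = -4 and h(-1^+) = -2.
By Dirichlet's theorem the series converges to their average, [(-4) + (-2)]/2 = -3.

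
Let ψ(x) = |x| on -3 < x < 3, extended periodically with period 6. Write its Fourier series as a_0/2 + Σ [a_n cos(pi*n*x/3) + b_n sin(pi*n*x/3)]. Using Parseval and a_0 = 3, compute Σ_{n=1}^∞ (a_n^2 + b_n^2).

3/2

Parseval: a_0^2/2 + Σ_{n≥1} (a_n^2+b_n^2) = 1/3 ∫_{-3}^{3} ψ(x)^2 dx = 6.
Subtract a_0^2/2 = 9/2: Σ (a_n^2+b_n^2) = 3/2.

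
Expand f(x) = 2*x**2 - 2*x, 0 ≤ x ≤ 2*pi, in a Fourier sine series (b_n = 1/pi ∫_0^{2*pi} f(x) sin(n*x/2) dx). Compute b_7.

8*(-49*pi - 8 + 98*pi**2)/(343*pi)

b_7 = 1/pi ∫_0^{2*pi} (2*x**2 - 2*x) sin(7*x/2) dx.
Integrating by parts twice (tabular method), an antiderivative of (2*x**2 - 2*x) sin(7*x/2) is -4*x**2*cos(7*x/2)/7 + 16*x*sin(7*x/2)/49 + 4*x*cos(7*x/2)/7 - 8*sin(7*x/2)/49 + 32*cos(7*x/2)/343; evaluating from 0 to 2*pi: ∫_{0}^{2*pi} (2*x**2 - 2*x) sin(7*x/2) dx = (-8*pi/7 - 32/343 + 16*pi**2/7) - (32/343) = -8*pi/7 - 64/343 + 16*pi**2/7.
Hence b_7 = (1/pi)·(-8*pi/7 - 64/343 + 16*pi**2/7) = 8*(-49*pi - 8 + 98*pi**2)/(343*pi).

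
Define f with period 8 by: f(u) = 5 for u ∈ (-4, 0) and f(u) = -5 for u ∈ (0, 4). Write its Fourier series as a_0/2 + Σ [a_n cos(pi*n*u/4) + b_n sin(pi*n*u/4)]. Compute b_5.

-4/pi

b_5 = 1/4 ∫_{-4}^{4} f(u) sin(5*pi*u/4) du.
f is odd and sin(5*pi*u/4) is odd, so the integrand is even and b_5 = 1/2 ∫_0^{4} f(u) sin(5*pi*u/4) du.
Directly, an antiderivative of (-5) sin(5*pi*u/4) is 4*cos(5*pi*u/4)/pi; evaluating from 0 to 4: ∫_{0}^{4} (-5) sin(5*pi*u/4) du = (-4/pi) - (4/pi) = -8/pi.
Hence b_5 = (1/2)·(-8/pi) = -4/pi.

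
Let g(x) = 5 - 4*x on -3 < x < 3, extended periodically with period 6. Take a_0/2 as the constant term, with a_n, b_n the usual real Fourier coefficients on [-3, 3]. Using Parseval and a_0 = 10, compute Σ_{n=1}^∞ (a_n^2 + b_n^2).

96

Parseval: a_0^2/2 + Σ_{n≥1} (a_n^2+b_n^2) = 1/3 ∫_{-3}^{3} g(x)^2 dx = 146.
Subtract a_0^2/2 = 50: Σ (a_n^2+b_n^2) = 96.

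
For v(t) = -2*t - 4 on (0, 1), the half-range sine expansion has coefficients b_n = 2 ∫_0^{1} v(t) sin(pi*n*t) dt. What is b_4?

1/pi

b_4 = 2 ∫_0^{1} (-2*t - 4) sin(4*pi*t) dt.
Integrating by parts (boundary term plus one more integral), an antiderivative of (-2*t - 4) sin(4*pi*t) is t*cos(4*pi*t)/(2*pi) - sin(4*pi*t)/(8*pi**2) + cos(4*pi*t)/pi; evaluating from 0 to 1: ∫_{0}^{1} (-2*t - 4) sin(4*pi*t) dt = (3/(2*pi)) - (1/pi) = 1/(2*pi).
Hence b_4 = 2·(1/(2*pi)) = 1/pi.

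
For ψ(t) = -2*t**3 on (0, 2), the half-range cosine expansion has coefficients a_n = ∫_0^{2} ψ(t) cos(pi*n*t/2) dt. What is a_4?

-6/pi**2

a_4 = ∫_0^{2} (-2*t**3) cos(2*pi*t) dt.
Integrating by parts three times (tabular method), an antiderivative of (-2*t**3) cos(2*pi*t) is -t**3*sin(2*pi*t)/pi - 3*t**2*cos(2*pi*t)/(2*pi**2) + 3*t*sin(2*pi*t)/(2*pi**3) + 3*cos(2*pi*t)/(4*pi**4); evaluating from 0 to 2: ∫_{0}^{2} (-2*t**3) cos(2*pi*t) dt = (3*(1 - 8*pi**2)/(4*pi**4)) - (3/(4*pi**4)) = -6/pi**2.
Hence a_4 = -6/pi**2.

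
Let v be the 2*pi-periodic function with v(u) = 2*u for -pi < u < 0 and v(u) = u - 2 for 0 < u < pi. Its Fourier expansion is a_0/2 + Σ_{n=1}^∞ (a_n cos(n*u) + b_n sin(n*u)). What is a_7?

2/(49*pi)

a_7 = 1/pi ∫_{-pi}^{pi} v(u) cos(7*u) du.
Split the integral at the breakpoints.
Integrating by parts (boundary term plus one more integral), an antiderivative of (2*u) cos(7*u) is 2*u*sin(7*u)/7 + 2*cos(7*u)/49; evaluating from -pi to 0: ∫_{-pi}^{0} (2*u) cos(7*u) du = (2/49) - (-2/49) = 4/49.
Integrating by parts (boundary term plus one more integral), an antiderivative of (u - 2) cos(7*u) is u*sin(7*u)/7 - 2*sin(7*u)/7 + cos(7*u)/49; evaluating from 0 to pi: ∫_{0}^{pi} (u - 2) cos(7*u) du = (-1/49) - (1/49) = -2/49.
Summing the pieces and multiplying by (1/pi) gives a_7 = 2/(49*pi).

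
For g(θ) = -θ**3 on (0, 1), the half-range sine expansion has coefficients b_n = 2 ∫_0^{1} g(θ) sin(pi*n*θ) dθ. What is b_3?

b_3 = 2 ∫_0^{1} (-θ**3) sin(3*pi*θ) dθ.
Integrating by parts three times (tabular method), an antiderivative of (-θ**3) sin(3*pi*θ) is θ**3*cos(3*pi*θ)/(3*pi) - θ**2*sin(3*pi*θ)/(3*pi**2) - 2*θ*cos(3*pi*θ)/(9*pi**3) + 2*sin(3*pi*θ)/(27*pi**4); evaluating from 0 to 1: ∫_{0}^{1} (-θ**3) sin(3*pi*θ) dθ = ((2 - 3*pi**2)/(9*pi**3)) - (0) = (2 - 3*pi**2)/(9*pi**3).
Hence b_3 = 2·((2 - 3*pi**2)/(9*pi**3)) = 2*(2 - 3*pi**2)/(9*pi**3).

2*(2 - 3*pi**2)/(9*pi**3)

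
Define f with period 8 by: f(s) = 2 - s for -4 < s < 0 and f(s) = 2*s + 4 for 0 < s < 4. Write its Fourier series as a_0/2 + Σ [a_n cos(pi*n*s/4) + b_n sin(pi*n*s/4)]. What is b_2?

b_2 = 1/4 ∫_{-4}^{4} f(s) sin(pi*s/2) ds.
Split the integral at the breakpoints.
Integrating by parts (boundary term plus one more integral), an antiderivative of (2 - s) sin(pi*s/2) is 2*s*cos(pi*s/2)/pi - 4*sin(pi*s/2)/pi**2 - 4*cos(pi*s/2)/pi; evaluating from -4 to 0: ∫_{-4}^{0} (2 - s) sin(pi*s/2) ds = (-4/pi) - (-12/pi) = 8/pi.
Integrating by parts (boundary term plus one more integral), an antiderivative of (2*s + 4) sin(pi*s/2) is -4*s*cos(pi*s/2)/pi + 8*sin(pi*s/2)/pi**2 - 8*cos(pi*s/2)/pi; evaluating from 0 to 4: ∫_{0}^{4} (2*s + 4) sin(pi*s/2) ds = (-24/pi) - (-8/pi) = -16/pi.
Summing the pieces and multiplying by (1/4) gives b_2 = -2/pi.

-2/pi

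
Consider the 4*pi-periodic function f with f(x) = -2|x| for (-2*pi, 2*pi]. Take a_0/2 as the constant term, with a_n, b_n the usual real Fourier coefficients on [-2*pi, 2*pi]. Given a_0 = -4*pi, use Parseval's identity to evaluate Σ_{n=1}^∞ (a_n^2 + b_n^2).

8*pi**2/3

Parseval: a_0^2/2 + Σ_{n≥1} (a_n^2+b_n^2) = (1/(2*pi)) ∫_{-2*pi}^{2*pi} f(x)^2 dx = 32*pi**2/3.
Subtract a_0^2/2 = 8*pi**2: Σ (a_n^2+b_n^2) = 8*pi**2/3.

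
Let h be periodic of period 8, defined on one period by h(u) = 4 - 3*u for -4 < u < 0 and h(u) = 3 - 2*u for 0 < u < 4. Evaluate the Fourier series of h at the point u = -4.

11/2

At u = -4 the one-sided limits are h(-4^-) = -5 and h(-4^+) = 16.
By Dirichlet's theorem the series converges to their average, [(-5) + (16)]/2 = 11/2.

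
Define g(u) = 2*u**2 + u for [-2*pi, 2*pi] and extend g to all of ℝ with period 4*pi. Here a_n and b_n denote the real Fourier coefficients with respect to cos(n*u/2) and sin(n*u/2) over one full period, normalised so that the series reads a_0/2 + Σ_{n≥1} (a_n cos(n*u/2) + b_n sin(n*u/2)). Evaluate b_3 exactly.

b_3 = (1/(2*pi)) ∫_{-2*pi}^{2*pi} g(u) sin(3*u/2) du.
Integrating by parts twice (tabular method), an antiderivative of (2*u**2 + u) sin(3*u/2) is -4*u**2*cos(3*u/2)/3 + 16*u*sin(3*u/2)/9 - 2*u*cos(3*u/2)/3 + 4*sin(3*u/2)/9 + 32*cos(3*u/2)/27; evaluating from -2*pi to 2*pi: ∫_{-2*pi}^{2*pi} (2*u**2 + u) sin(3*u/2) du = (-32/27 + 4*pi/3 + 16*pi**2/3) - (-4*pi/3 - 32/27 + 16*pi**2/3) = 8*pi/3.
Hence b_3 = (1/(2*pi))·(8*pi/3) = 4/3.

4/3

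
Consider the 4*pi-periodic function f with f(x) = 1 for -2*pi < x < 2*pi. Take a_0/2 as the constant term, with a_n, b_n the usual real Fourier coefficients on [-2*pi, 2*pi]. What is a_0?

a_0 = (1/(2*pi)) ∫_{-2*pi}^{2*pi} f(x) dx = (1/(2*pi)) · (4*pi) = 2.

2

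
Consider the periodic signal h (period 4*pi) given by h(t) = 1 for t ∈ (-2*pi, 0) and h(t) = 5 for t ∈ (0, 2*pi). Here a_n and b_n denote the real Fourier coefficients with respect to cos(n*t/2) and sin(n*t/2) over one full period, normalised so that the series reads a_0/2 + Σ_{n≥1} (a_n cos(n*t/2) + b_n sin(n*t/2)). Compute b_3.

b_3 = (1/(2*pi)) ∫_{-2*pi}^{2*pi} h(t) sin(3*t/2) dt.
Split the integral at the breakpoints.
Directly, an antiderivative of (1) sin(3*t/2) is -2*cos(3*t/2)/3; evaluating from -2*pi to 0: ∫_{-2*pi}^{0} (1) sin(3*t/2) dt = (-2/3) - (2/3) = -4/3.
Directly, an antiderivative of (5) sin(3*t/2) is -10*cos(3*t/2)/3; evaluating from 0 to 2*pi: ∫_{0}^{2*pi} (5) sin(3*t/2) dt = (10/3) - (-10/3) = 20/3.
Summing the pieces and multiplying by (1/(2*pi)) gives b_3 = 8/(3*pi).

8/(3*pi)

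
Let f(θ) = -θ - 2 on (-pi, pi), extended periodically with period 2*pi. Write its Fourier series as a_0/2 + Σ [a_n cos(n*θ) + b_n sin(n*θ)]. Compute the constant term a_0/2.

a_0 = 1/pi ∫_{-pi}^{pi} f(θ) dθ = 1/pi · (-4*pi) = -4.
So the constant term a_0/2 = -2.

-2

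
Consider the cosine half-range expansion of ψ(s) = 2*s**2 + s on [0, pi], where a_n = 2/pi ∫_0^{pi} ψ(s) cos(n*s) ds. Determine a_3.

a_3 = 2/pi ∫_0^{pi} (2*s**2 + s) cos(3*s) ds.
Integrating by parts twice (tabular method), an antiderivative of (2*s**2 + s) cos(3*s) is 2*s**2*sin(3*s)/3 + s*sin(3*s)/3 + 4*s*cos(3*s)/9 - 4*sin(3*s)/27 + cos(3*s)/9; evaluating from 0 to pi: ∫_{0}^{pi} (2*s**2 + s) cos(3*s) ds = (-4*pi/9 - 1/9) - (1/9) = -4*pi/9 - 2/9.
Hence a_3 = (2/pi)·(-4*pi/9 - 2/9) = 4*(-2*pi - 1)/(9*pi).

4*(-2*pi - 1)/(9*pi)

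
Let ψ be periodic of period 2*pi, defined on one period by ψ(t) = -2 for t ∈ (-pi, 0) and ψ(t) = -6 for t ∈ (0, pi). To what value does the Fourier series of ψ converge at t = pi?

At t = pi the one-sided limits are ψ(pi^-) = -6 and ψ(pi^+) = -2.
By Dirichlet's theorem the series converges to their average, [(-6) + (-2)]/2 = -4.

-4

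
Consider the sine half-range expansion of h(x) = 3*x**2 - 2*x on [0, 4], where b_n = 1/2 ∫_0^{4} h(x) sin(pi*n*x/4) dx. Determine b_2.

-40/pi

b_2 = 1/2 ∫_0^{4} (3*x**2 - 2*x) sin(pi*x/2) dx.
Integrating by parts twice (tabular method), an antiderivative of (3*x**2 - 2*x) sin(pi*x/2) is -6*x**2*cos(pi*x/2)/pi + 24*x*sin(pi*x/2)/pi**2 + 4*x*cos(pi*x/2)/pi - 8*sin(pi*x/2)/pi**2 + 48*cos(pi*x/2)/pi**3; evaluating from 0 to 4: ∫_{0}^{4} (3*x**2 - 2*x) sin(pi*x/2) dx = (-80/pi + 48/pi**3) - (48/pi**3) = -80/pi.
Hence b_2 = (1/2)·(-80/pi) = -40/pi.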